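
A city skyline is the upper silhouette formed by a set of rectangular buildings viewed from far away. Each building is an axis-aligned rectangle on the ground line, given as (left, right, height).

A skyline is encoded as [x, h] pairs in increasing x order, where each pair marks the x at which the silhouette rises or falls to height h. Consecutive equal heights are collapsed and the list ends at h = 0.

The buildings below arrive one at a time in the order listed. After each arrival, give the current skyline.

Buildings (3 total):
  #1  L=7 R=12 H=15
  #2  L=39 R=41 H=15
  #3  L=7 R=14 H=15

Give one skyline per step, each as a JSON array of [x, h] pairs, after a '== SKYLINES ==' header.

== SKYLINES ==
[[7,15],[12,0]]
[[7,15],[12,0],[39,15],[41,0]]
[[7,15],[14,0],[39,15],[41,0]]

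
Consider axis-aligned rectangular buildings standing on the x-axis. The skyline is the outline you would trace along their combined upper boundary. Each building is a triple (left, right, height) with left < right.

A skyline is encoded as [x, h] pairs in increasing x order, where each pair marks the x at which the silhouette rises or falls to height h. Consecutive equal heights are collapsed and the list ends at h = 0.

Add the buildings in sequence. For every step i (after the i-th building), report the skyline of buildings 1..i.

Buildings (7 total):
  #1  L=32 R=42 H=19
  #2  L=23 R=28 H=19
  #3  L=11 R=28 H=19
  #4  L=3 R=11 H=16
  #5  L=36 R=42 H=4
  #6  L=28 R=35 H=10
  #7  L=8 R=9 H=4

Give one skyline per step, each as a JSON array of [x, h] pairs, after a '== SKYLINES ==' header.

== SKYLINES ==
[[32,19],[42,0]]
[[23,19],[28,0],[32,19],[42,0]]
[[11,19],[28,0],[32,19],[42,0]]
[[3,16],[11,19],[28,0],[32,19],[42,0]]
[[3,16],[11,19],[28,0],[32,19],[42,0]]
[[3,16],[11,19],[28,10],[32,19],[42,0]]
[[3,16],[11,19],[28,10],[32,19],[42,0]]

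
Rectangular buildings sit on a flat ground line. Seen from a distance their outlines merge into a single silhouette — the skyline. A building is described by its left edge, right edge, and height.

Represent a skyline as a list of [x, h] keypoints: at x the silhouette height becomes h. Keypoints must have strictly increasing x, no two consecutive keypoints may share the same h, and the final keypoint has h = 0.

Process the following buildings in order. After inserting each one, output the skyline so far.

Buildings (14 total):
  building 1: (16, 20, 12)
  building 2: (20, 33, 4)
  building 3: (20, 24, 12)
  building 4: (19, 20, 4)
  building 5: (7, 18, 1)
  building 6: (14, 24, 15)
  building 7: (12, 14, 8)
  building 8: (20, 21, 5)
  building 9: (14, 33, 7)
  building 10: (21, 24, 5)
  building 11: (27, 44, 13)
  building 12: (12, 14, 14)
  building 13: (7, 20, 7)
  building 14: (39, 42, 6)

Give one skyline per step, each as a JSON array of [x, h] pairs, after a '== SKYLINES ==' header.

== SKYLINES ==
[[16,12],[20,0]]
[[16,12],[20,4],[33,0]]
[[16,12],[24,4],[33,0]]
[[16,12],[24,4],[33,0]]
[[7,1],[16,12],[24,4],[33,0]]
[[7,1],[14,15],[24,4],[33,0]]
[[7,1],[12,8],[14,15],[24,4],[33,0]]
[[7,1],[12,8],[14,15],[24,4],[33,0]]
[[7,1],[12,8],[14,15],[24,7],[33,0]]
[[7,1],[12,8],[14,15],[24,7],[33,0]]
[[7,1],[12,8],[14,15],[24,7],[27,13],[44,0]]
[[7,1],[12,14],[14,15],[24,7],[27,13],[44,0]]
[[7,7],[12,14],[14,15],[24,7],[27,13],[44,0]]
[[7,7],[12,14],[14,15],[24,7],[27,13],[44,0]]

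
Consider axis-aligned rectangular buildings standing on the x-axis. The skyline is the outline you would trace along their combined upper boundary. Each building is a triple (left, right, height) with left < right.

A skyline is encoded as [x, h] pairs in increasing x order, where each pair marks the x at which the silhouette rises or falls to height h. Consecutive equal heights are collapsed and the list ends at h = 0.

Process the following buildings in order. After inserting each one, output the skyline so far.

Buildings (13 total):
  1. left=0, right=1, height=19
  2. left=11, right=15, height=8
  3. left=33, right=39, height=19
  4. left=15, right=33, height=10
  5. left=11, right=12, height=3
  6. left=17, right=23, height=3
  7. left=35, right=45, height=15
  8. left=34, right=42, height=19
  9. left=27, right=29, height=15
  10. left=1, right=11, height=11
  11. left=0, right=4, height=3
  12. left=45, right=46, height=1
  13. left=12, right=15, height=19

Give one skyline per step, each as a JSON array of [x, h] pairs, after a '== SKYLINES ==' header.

== SKYLINES ==
[[0,19],[1,0]]
[[0,19],[1,0],[11,8],[15,0]]
[[0,19],[1,0],[11,8],[15,0],[33,19],[39,0]]
[[0,19],[1,0],[11,8],[15,10],[33,19],[39,0]]
[[0,19],[1,0],[11,8],[15,10],[33,19],[39,0]]
[[0,19],[1,0],[11,8],[15,10],[33,19],[39,0]]
[[0,19],[1,0],[11,8],[15,10],[33,19],[39,15],[45,0]]
[[0,19],[1,0],[11,8],[15,10],[33,19],[42,15],[45,0]]
[[0,19],[1,0],[11,8],[15,10],[27,15],[29,10],[33,19],[42,15],[45,0]]
[[0,19],[1,11],[11,8],[15,10],[27,15],[29,10],[33,19],[42,15],[45,0]]
[[0,19],[1,11],[11,8],[15,10],[27,15],[29,10],[33,19],[42,15],[45,0]]
[[0,19],[1,11],[11,8],[15,10],[27,15],[29,10],[33,19],[42,15],[45,1],[46,0]]
[[0,19],[1,11],[11,8],[12,19],[15,10],[27,15],[29,10],[33,19],[42,15],[45,1],[46,0]]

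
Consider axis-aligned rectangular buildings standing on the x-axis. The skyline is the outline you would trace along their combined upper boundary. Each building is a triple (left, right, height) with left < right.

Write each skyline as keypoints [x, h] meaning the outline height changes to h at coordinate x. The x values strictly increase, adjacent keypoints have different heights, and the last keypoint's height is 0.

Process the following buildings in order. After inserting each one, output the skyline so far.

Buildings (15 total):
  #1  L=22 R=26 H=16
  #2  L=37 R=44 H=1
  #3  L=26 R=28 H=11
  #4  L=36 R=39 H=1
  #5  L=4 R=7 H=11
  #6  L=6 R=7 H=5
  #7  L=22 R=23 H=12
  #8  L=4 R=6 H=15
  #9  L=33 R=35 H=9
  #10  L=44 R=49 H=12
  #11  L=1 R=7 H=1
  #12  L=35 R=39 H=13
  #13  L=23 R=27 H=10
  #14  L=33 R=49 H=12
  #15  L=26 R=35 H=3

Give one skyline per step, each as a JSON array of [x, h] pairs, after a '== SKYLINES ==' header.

== SKYLINES ==
[[22,16],[26,0]]
[[22,16],[26,0],[37,1],[44,0]]
[[22,16],[26,11],[28,0],[37,1],[44,0]]
[[22,16],[26,11],[28,0],[36,1],[44,0]]
[[4,11],[7,0],[22,16],[26,11],[28,0],[36,1],[44,0]]
[[4,11],[7,0],[22,16],[26,11],[28,0],[36,1],[44,0]]
[[4,11],[7,0],[22,16],[26,11],[28,0],[36,1],[44,0]]
[[4,15],[6,11],[7,0],[22,16],[26,11],[28,0],[36,1],[44,0]]
[[4,15],[6,11],[7,0],[22,16],[26,11],[28,0],[33,9],[35,0],[36,1],[44,0]]
[[4,15],[6,11],[7,0],[22,16],[26,11],[28,0],[33,9],[35,0],[36,1],[44,12],[49,0]]
[[1,1],[4,15],[6,11],[7,0],[22,16],[26,11],[28,0],[33,9],[35,0],[36,1],[44,12],[49,0]]
[[1,1],[4,15],[6,11],[7,0],[22,16],[26,11],[28,0],[33,9],[35,13],[39,1],[44,12],[49,0]]
[[1,1],[4,15],[6,11],[7,0],[22,16],[26,11],[28,0],[33,9],[35,13],[39,1],[44,12],[49,0]]
[[1,1],[4,15],[6,11],[7,0],[22,16],[26,11],[28,0],[33,12],[35,13],[39,12],[49,0]]
[[1,1],[4,15],[6,11],[7,0],[22,16],[26,11],[28,3],[33,12],[35,13],[39,12],[49,0]]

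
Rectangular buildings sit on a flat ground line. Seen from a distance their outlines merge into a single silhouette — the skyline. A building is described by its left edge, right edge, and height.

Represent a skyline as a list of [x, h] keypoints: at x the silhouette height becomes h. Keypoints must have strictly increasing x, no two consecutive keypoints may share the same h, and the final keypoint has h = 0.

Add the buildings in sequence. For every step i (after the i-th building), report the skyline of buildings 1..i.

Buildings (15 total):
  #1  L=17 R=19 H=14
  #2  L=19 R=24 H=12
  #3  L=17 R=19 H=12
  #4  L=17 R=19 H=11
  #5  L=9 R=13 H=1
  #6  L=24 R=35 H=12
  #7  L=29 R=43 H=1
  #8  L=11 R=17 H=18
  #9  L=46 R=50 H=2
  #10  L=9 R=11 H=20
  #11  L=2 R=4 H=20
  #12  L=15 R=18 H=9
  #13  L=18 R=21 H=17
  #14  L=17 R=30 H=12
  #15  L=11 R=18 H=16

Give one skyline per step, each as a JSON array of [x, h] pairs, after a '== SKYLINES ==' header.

== SKYLINES ==
[[17,14],[19,0]]
[[17,14],[19,12],[24,0]]
[[17,14],[19,12],[24,0]]
[[17,14],[19,12],[24,0]]
[[9,1],[13,0],[17,14],[19,12],[24,0]]
[[9,1],[13,0],[17,14],[19,12],[35,0]]
[[9,1],[13,0],[17,14],[19,12],[35,1],[43,0]]
[[9,1],[11,18],[17,14],[19,12],[35,1],[43,0]]
[[9,1],[11,18],[17,14],[19,12],[35,1],[43,0],[46,2],[50,0]]
[[9,20],[11,18],[17,14],[19,12],[35,1],[43,0],[46,2],[50,0]]
[[2,20],[4,0],[9,20],[11,18],[17,14],[19,12],[35,1],[43,0],[46,2],[50,0]]
[[2,20],[4,0],[9,20],[11,18],[17,14],[19,12],[35,1],[43,0],[46,2],[50,0]]
[[2,20],[4,0],[9,20],[11,18],[17,14],[18,17],[21,12],[35,1],[43,0],[46,2],[50,0]]
[[2,20],[4,0],[9,20],[11,18],[17,14],[18,17],[21,12],[35,1],[43,0],[46,2],[50,0]]
[[2,20],[4,0],[9,20],[11,18],[17,16],[18,17],[21,12],[35,1],[43,0],[46,2],[50,0]]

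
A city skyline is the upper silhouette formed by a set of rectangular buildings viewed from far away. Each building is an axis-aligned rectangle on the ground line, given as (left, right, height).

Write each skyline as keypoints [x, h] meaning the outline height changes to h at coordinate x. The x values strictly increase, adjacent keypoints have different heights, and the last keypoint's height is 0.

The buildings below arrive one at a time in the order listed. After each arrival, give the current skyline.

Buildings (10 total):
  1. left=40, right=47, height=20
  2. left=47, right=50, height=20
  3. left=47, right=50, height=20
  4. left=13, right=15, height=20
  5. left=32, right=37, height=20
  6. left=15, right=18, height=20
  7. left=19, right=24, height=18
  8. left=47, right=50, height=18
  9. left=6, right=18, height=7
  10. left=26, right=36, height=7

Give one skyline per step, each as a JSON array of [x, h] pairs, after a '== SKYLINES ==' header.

== SKYLINES ==
[[40,20],[47,0]]
[[40,20],[50,0]]
[[40,20],[50,0]]
[[13,20],[15,0],[40,20],[50,0]]
[[13,20],[15,0],[32,20],[37,0],[40,20],[50,0]]
[[13,20],[18,0],[32,20],[37,0],[40,20],[50,0]]
[[13,20],[18,0],[19,18],[24,0],[32,20],[37,0],[40,20],[50,0]]
[[13,20],[18,0],[19,18],[24,0],[32,20],[37,0],[40,20],[50,0]]
[[6,7],[13,20],[18,0],[19,18],[24,0],[32,20],[37,0],[40,20],[50,0]]
[[6,7],[13,20],[18,0],[19,18],[24,0],[26,7],[32,20],[37,0],[40,20],[50,0]]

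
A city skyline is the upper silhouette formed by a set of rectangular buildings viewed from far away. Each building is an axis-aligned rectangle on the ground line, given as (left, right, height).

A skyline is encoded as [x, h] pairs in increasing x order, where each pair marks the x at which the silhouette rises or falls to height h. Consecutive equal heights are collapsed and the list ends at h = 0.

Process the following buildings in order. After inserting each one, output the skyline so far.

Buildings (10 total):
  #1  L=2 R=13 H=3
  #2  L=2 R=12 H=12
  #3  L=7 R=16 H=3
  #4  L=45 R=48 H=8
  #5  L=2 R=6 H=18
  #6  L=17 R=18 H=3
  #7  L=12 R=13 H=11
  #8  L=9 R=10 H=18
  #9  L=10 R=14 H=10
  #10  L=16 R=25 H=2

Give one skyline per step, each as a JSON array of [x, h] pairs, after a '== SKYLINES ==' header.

== SKYLINES ==
[[2,3],[13,0]]
[[2,12],[12,3],[13,0]]
[[2,12],[12,3],[16,0]]
[[2,12],[12,3],[16,0],[45,8],[48,0]]
[[2,18],[6,12],[12,3],[16,0],[45,8],[48,0]]
[[2,18],[6,12],[12,3],[16,0],[17,3],[18,0],[45,8],[48,0]]
[[2,18],[6,12],[12,11],[13,3],[16,0],[17,3],[18,0],[45,8],[48,0]]
[[2,18],[6,12],[9,18],[10,12],[12,11],[13,3],[16,0],[17,3],[18,0],[45,8],[48,0]]
[[2,18],[6,12],[9,18],[10,12],[12,11],[13,10],[14,3],[16,0],[17,3],[18,0],[45,8],[48,0]]
[[2,18],[6,12],[9,18],[10,12],[12,11],[13,10],[14,3],[16,2],[17,3],[18,2],[25,0],[45,8],[48,0]]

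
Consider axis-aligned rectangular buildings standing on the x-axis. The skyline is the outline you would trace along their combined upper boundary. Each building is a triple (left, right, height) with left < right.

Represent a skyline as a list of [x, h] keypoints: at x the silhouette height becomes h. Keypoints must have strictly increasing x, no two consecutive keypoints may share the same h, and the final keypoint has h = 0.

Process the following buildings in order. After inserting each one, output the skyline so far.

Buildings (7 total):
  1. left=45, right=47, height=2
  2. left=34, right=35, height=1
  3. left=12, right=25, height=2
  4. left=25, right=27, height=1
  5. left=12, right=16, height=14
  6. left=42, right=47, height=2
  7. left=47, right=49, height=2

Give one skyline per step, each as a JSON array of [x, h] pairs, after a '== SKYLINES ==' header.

== SKYLINES ==
[[45,2],[47,0]]
[[34,1],[35,0],[45,2],[47,0]]
[[12,2],[25,0],[34,1],[35,0],[45,2],[47,0]]
[[12,2],[25,1],[27,0],[34,1],[35,0],[45,2],[47,0]]
[[12,14],[16,2],[25,1],[27,0],[34,1],[35,0],[45,2],[47,0]]
[[12,14],[16,2],[25,1],[27,0],[34,1],[35,0],[42,2],[47,0]]
[[12,14],[16,2],[25,1],[27,0],[34,1],[35,0],[42,2],[49,0]]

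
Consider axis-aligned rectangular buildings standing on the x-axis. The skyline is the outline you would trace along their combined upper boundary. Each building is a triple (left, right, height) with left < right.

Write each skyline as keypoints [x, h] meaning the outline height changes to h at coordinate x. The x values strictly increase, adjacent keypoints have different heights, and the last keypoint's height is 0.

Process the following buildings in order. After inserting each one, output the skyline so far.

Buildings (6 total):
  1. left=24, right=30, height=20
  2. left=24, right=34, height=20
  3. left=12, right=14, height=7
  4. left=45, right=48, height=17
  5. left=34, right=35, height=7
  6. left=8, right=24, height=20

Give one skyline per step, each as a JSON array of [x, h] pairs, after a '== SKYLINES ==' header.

== SKYLINES ==
[[24,20],[30,0]]
[[24,20],[34,0]]
[[12,7],[14,0],[24,20],[34,0]]
[[12,7],[14,0],[24,20],[34,0],[45,17],[48,0]]
[[12,7],[14,0],[24,20],[34,7],[35,0],[45,17],[48,0]]
[[8,20],[34,7],[35,0],[45,17],[48,0]]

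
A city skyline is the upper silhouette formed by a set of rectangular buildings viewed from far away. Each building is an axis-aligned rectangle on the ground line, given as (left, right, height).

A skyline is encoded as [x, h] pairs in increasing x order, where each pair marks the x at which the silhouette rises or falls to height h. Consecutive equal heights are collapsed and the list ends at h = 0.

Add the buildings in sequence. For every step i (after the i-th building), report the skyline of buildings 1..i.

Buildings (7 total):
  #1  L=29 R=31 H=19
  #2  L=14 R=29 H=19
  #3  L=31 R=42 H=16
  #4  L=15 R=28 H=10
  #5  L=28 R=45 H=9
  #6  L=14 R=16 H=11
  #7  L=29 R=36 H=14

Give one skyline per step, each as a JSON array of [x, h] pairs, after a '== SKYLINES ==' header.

== SKYLINES ==
[[29,19],[31,0]]
[[14,19],[31,0]]
[[14,19],[31,16],[42,0]]
[[14,19],[31,16],[42,0]]
[[14,19],[31,16],[42,9],[45,0]]
[[14,19],[31,16],[42,9],[45,0]]
[[14,19],[31,16],[42,9],[45,0]]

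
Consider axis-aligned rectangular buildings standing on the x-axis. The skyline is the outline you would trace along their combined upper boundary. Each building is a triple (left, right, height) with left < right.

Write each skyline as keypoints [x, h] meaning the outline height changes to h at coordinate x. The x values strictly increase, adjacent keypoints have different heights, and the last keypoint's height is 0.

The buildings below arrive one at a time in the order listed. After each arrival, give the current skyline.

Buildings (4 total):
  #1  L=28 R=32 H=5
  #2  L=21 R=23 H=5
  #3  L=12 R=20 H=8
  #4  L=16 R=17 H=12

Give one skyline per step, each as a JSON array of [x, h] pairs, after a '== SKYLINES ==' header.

== SKYLINES ==
[[28,5],[32,0]]
[[21,5],[23,0],[28,5],[32,0]]
[[12,8],[20,0],[21,5],[23,0],[28,5],[32,0]]
[[12,8],[16,12],[17,8],[20,0],[21,5],[23,0],[28,5],[32,0]]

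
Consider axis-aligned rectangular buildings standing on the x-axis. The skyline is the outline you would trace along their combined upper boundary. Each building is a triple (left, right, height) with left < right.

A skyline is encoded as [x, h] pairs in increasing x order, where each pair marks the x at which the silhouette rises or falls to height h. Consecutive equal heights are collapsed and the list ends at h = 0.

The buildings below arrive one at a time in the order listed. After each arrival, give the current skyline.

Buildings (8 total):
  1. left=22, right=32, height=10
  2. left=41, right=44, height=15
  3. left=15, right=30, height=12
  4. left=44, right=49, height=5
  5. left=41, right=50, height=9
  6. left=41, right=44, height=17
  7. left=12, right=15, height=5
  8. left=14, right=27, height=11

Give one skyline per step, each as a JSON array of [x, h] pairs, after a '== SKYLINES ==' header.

== SKYLINES ==
[[22,10],[32,0]]
[[22,10],[32,0],[41,15],[44,0]]
[[15,12],[30,10],[32,0],[41,15],[44,0]]
[[15,12],[30,10],[32,0],[41,15],[44,5],[49,0]]
[[15,12],[30,10],[32,0],[41,15],[44,9],[50,0]]
[[15,12],[30,10],[32,0],[41,17],[44,9],[50,0]]
[[12,5],[15,12],[30,10],[32,0],[41,17],[44,9],[50,0]]
[[12,5],[14,11],[15,12],[30,10],[32,0],[41,17],[44,9],[50,0]]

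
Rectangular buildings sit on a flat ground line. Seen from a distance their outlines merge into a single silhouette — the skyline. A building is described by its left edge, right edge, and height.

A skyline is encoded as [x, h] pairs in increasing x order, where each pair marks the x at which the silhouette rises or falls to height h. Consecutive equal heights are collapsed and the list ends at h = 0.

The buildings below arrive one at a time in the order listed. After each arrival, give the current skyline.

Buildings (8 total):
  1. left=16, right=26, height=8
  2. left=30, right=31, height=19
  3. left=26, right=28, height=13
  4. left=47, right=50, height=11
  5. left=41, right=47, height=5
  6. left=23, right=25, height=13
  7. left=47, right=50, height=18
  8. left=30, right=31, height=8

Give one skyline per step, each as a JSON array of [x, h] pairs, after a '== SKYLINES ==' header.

== SKYLINES ==
[[16,8],[26,0]]
[[16,8],[26,0],[30,19],[31,0]]
[[16,8],[26,13],[28,0],[30,19],[31,0]]
[[16,8],[26,13],[28,0],[30,19],[31,0],[47,11],[50,0]]
[[16,8],[26,13],[28,0],[30,19],[31,0],[41,5],[47,11],[50,0]]
[[16,8],[23,13],[25,8],[26,13],[28,0],[30,19],[31,0],[41,5],[47,11],[50,0]]
[[16,8],[23,13],[25,8],[26,13],[28,0],[30,19],[31,0],[41,5],[47,18],[50,0]]
[[16,8],[23,13],[25,8],[26,13],[28,0],[30,19],[31,0],[41,5],[47,18],[50,0]]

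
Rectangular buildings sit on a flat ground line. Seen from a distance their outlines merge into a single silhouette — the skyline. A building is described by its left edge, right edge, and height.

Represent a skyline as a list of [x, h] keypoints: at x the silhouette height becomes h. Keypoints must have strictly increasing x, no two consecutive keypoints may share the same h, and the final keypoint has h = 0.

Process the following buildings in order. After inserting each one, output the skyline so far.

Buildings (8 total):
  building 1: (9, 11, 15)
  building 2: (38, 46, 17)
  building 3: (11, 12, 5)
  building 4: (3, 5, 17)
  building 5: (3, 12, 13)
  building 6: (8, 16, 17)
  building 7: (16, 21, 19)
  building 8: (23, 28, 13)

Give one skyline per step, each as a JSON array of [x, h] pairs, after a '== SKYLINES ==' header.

== SKYLINES ==
[[9,15],[11,0]]
[[9,15],[11,0],[38,17],[46,0]]
[[9,15],[11,5],[12,0],[38,17],[46,0]]
[[3,17],[5,0],[9,15],[11,5],[12,0],[38,17],[46,0]]
[[3,17],[5,13],[9,15],[11,13],[12,0],[38,17],[46,0]]
[[3,17],[5,13],[8,17],[16,0],[38,17],[46,0]]
[[3,17],[5,13],[8,17],[16,19],[21,0],[38,17],[46,0]]
[[3,17],[5,13],[8,17],[16,19],[21,0],[23,13],[28,0],[38,17],[46,0]]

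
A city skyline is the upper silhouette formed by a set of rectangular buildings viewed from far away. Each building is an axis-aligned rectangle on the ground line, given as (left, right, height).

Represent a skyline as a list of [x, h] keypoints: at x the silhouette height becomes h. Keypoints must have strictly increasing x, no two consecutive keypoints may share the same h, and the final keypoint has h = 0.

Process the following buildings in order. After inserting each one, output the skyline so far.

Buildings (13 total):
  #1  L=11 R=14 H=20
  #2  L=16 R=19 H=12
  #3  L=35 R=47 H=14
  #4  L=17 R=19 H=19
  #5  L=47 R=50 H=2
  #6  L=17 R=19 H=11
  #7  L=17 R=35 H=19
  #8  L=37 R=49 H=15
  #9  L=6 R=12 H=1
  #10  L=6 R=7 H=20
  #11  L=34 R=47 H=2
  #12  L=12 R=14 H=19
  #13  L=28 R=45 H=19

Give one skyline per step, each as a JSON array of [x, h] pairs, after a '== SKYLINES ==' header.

== SKYLINES ==
[[11,20],[14,0]]
[[11,20],[14,0],[16,12],[19,0]]
[[11,20],[14,0],[16,12],[19,0],[35,14],[47,0]]
[[11,20],[14,0],[16,12],[17,19],[19,0],[35,14],[47,0]]
[[11,20],[14,0],[16,12],[17,19],[19,0],[35,14],[47,2],[50,0]]
[[11,20],[14,0],[16,12],[17,19],[19,0],[35,14],[47,2],[50,0]]
[[11,20],[14,0],[16,12],[17,19],[35,14],[47,2],[50,0]]
[[11,20],[14,0],[16,12],[17,19],[35,14],[37,15],[49,2],[50,0]]
[[6,1],[11,20],[14,0],[16,12],[17,19],[35,14],[37,15],[49,2],[50,0]]
[[6,20],[7,1],[11,20],[14,0],[16,12],[17,19],[35,14],[37,15],[49,2],[50,0]]
[[6,20],[7,1],[11,20],[14,0],[16,12],[17,19],[35,14],[37,15],[49,2],[50,0]]
[[6,20],[7,1],[11,20],[14,0],[16,12],[17,19],[35,14],[37,15],[49,2],[50,0]]
[[6,20],[7,1],[11,20],[14,0],[16,12],[17,19],[45,15],[49,2],[50,0]]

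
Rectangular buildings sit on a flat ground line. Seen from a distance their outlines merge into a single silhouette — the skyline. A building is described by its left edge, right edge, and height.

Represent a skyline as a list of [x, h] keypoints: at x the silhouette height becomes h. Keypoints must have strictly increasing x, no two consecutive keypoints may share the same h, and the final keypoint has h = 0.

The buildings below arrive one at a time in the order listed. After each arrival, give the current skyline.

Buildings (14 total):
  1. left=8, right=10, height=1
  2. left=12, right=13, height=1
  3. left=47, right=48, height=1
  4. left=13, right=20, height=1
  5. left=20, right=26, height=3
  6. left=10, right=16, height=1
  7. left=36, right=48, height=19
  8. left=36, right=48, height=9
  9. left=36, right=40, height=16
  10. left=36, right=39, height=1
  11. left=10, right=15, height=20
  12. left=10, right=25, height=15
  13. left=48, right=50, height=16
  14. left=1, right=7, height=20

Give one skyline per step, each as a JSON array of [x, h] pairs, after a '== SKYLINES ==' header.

== SKYLINES ==
[[8,1],[10,0]]
[[8,1],[10,0],[12,1],[13,0]]
[[8,1],[10,0],[12,1],[13,0],[47,1],[48,0]]
[[8,1],[10,0],[12,1],[20,0],[47,1],[48,0]]
[[8,1],[10,0],[12,1],[20,3],[26,0],[47,1],[48,0]]
[[8,1],[20,3],[26,0],[47,1],[48,0]]
[[8,1],[20,3],[26,0],[36,19],[48,0]]
[[8,1],[20,3],[26,0],[36,19],[48,0]]
[[8,1],[20,3],[26,0],[36,19],[48,0]]
[[8,1],[20,3],[26,0],[36,19],[48,0]]
[[8,1],[10,20],[15,1],[20,3],[26,0],[36,19],[48,0]]
[[8,1],[10,20],[15,15],[25,3],[26,0],[36,19],[48,0]]
[[8,1],[10,20],[15,15],[25,3],[26,0],[36,19],[48,16],[50,0]]
[[1,20],[7,0],[8,1],[10,20],[15,15],[25,3],[26,0],[36,19],[48,16],[50,0]]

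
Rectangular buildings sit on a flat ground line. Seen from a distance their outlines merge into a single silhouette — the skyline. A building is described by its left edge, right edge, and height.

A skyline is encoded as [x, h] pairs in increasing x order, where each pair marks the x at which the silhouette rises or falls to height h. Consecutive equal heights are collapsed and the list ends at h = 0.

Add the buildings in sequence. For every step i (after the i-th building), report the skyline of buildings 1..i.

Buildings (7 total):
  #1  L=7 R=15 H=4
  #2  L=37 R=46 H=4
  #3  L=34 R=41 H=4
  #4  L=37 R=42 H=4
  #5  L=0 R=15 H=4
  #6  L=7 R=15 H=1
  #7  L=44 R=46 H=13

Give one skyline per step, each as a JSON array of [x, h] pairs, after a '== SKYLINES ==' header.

== SKYLINES ==
[[7,4],[15,0]]
[[7,4],[15,0],[37,4],[46,0]]
[[7,4],[15,0],[34,4],[46,0]]
[[7,4],[15,0],[34,4],[46,0]]
[[0,4],[15,0],[34,4],[46,0]]
[[0,4],[15,0],[34,4],[46,0]]
[[0,4],[15,0],[34,4],[44,13],[46,0]]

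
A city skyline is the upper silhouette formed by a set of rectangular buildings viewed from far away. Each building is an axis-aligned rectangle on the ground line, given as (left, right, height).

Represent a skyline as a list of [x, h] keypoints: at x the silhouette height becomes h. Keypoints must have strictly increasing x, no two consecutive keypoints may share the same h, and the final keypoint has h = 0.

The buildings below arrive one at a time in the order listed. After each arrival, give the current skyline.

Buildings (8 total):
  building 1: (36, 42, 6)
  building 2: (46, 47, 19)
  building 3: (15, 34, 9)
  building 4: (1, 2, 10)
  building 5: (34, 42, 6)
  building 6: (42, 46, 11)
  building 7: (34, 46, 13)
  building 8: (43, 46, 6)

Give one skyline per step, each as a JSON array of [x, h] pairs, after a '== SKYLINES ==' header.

== SKYLINES ==
[[36,6],[42,0]]
[[36,6],[42,0],[46,19],[47,0]]
[[15,9],[34,0],[36,6],[42,0],[46,19],[47,0]]
[[1,10],[2,0],[15,9],[34,0],[36,6],[42,0],[46,19],[47,0]]
[[1,10],[2,0],[15,9],[34,6],[42,0],[46,19],[47,0]]
[[1,10],[2,0],[15,9],[34,6],[42,11],[46,19],[47,0]]
[[1,10],[2,0],[15,9],[34,13],[46,19],[47,0]]
[[1,10],[2,0],[15,9],[34,13],[46,19],[47,0]]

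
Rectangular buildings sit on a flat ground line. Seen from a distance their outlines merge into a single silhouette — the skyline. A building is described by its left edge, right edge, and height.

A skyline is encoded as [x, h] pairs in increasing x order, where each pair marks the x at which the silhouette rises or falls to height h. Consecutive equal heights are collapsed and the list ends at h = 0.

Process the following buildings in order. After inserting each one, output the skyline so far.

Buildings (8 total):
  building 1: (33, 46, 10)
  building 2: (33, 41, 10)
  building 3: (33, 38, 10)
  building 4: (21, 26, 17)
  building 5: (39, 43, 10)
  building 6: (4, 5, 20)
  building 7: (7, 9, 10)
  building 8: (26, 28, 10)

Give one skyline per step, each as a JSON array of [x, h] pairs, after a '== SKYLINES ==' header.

== SKYLINES ==
[[33,10],[46,0]]
[[33,10],[46,0]]
[[33,10],[46,0]]
[[21,17],[26,0],[33,10],[46,0]]
[[21,17],[26,0],[33,10],[46,0]]
[[4,20],[5,0],[21,17],[26,0],[33,10],[46,0]]
[[4,20],[5,0],[7,10],[9,0],[21,17],[26,0],[33,10],[46,0]]
[[4,20],[5,0],[7,10],[9,0],[21,17],[26,10],[28,0],[33,10],[46,0]]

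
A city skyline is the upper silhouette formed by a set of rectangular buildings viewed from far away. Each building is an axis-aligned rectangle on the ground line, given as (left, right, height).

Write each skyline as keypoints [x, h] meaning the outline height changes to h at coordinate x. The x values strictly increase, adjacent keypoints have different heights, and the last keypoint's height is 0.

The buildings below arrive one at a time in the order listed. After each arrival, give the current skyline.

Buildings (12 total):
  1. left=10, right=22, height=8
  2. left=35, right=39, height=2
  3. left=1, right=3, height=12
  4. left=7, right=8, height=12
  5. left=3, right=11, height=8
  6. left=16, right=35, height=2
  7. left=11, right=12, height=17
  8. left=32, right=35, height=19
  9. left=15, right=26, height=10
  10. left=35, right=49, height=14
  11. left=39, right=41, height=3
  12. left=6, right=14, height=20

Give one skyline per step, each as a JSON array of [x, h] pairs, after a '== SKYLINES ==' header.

== SKYLINES ==
[[10,8],[22,0]]
[[10,8],[22,0],[35,2],[39,0]]
[[1,12],[3,0],[10,8],[22,0],[35,2],[39,0]]
[[1,12],[3,0],[7,12],[8,0],[10,8],[22,0],[35,2],[39,0]]
[[1,12],[3,8],[7,12],[8,8],[22,0],[35,2],[39,0]]
[[1,12],[3,8],[7,12],[8,8],[22,2],[39,0]]
[[1,12],[3,8],[7,12],[8,8],[11,17],[12,8],[22,2],[39,0]]
[[1,12],[3,8],[7,12],[8,8],[11,17],[12,8],[22,2],[32,19],[35,2],[39,0]]
[[1,12],[3,8],[7,12],[8,8],[11,17],[12,8],[15,10],[26,2],[32,19],[35,2],[39,0]]
[[1,12],[3,8],[7,12],[8,8],[11,17],[12,8],[15,10],[26,2],[32,19],[35,14],[49,0]]
[[1,12],[3,8],[7,12],[8,8],[11,17],[12,8],[15,10],[26,2],[32,19],[35,14],[49,0]]
[[1,12],[3,8],[6,20],[14,8],[15,10],[26,2],[32,19],[35,14],[49,0]]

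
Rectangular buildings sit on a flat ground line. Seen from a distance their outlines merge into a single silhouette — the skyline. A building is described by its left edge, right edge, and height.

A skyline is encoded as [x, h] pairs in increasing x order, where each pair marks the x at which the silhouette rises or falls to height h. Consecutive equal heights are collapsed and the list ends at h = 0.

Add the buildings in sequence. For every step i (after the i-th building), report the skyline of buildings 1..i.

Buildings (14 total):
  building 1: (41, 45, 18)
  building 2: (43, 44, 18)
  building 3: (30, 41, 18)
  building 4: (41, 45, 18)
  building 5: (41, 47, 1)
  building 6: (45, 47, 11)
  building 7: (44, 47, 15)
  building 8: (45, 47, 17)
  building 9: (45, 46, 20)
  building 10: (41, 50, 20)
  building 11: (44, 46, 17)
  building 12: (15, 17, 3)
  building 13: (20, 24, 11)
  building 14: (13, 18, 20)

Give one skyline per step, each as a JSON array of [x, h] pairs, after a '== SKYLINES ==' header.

== SKYLINES ==
[[41,18],[45,0]]
[[41,18],[45,0]]
[[30,18],[45,0]]
[[30,18],[45,0]]
[[30,18],[45,1],[47,0]]
[[30,18],[45,11],[47,0]]
[[30,18],[45,15],[47,0]]
[[30,18],[45,17],[47,0]]
[[30,18],[45,20],[46,17],[47,0]]
[[30,18],[41,20],[50,0]]
[[30,18],[41,20],[50,0]]
[[15,3],[17,0],[30,18],[41,20],[50,0]]
[[15,3],[17,0],[20,11],[24,0],[30,18],[41,20],[50,0]]
[[13,20],[18,0],[20,11],[24,0],[30,18],[41,20],[50,0]]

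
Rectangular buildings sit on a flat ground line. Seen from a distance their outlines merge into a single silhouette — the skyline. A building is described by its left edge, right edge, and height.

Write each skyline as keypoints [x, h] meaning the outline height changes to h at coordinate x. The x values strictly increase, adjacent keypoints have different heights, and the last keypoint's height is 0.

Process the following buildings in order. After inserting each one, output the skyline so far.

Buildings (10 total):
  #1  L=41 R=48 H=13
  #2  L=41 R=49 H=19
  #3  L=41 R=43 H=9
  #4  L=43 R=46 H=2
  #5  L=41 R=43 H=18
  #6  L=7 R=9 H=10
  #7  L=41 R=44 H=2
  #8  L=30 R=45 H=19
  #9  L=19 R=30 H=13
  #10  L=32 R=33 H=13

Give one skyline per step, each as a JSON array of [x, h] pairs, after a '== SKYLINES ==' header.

== SKYLINES ==
[[41,13],[48,0]]
[[41,19],[49,0]]
[[41,19],[49,0]]
[[41,19],[49,0]]
[[41,19],[49,0]]
[[7,10],[9,0],[41,19],[49,0]]
[[7,10],[9,0],[41,19],[49,0]]
[[7,10],[9,0],[30,19],[49,0]]
[[7,10],[9,0],[19,13],[30,19],[49,0]]
[[7,10],[9,0],[19,13],[30,19],[49,0]]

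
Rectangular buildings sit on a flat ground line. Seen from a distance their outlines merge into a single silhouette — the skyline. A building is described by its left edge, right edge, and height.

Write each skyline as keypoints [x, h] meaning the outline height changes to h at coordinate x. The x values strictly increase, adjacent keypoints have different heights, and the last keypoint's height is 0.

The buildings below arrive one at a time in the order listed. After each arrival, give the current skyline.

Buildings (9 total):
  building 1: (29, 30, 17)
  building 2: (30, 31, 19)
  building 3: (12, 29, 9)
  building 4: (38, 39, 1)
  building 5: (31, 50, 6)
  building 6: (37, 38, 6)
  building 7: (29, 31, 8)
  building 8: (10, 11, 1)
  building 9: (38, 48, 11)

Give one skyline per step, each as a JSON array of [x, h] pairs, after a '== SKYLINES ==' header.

== SKYLINES ==
[[29,17],[30,0]]
[[29,17],[30,19],[31,0]]
[[12,9],[29,17],[30,19],[31,0]]
[[12,9],[29,17],[30,19],[31,0],[38,1],[39,0]]
[[12,9],[29,17],[30,19],[31,6],[50,0]]
[[12,9],[29,17],[30,19],[31,6],[50,0]]
[[12,9],[29,17],[30,19],[31,6],[50,0]]
[[10,1],[11,0],[12,9],[29,17],[30,19],[31,6],[50,0]]
[[10,1],[11,0],[12,9],[29,17],[30,19],[31,6],[38,11],[48,6],[50,0]]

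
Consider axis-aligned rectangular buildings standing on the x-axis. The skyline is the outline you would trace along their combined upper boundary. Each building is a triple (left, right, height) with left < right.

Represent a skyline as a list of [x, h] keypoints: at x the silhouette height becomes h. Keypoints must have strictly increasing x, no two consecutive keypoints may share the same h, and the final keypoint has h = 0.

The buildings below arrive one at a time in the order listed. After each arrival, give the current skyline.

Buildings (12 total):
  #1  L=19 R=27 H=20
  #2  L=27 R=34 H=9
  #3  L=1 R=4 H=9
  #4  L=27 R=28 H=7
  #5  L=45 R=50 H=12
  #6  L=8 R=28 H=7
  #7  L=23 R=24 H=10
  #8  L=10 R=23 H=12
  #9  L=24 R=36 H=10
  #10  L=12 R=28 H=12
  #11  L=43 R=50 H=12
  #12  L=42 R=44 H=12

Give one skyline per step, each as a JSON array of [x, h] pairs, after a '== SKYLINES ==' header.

== SKYLINES ==
[[19,20],[27,0]]
[[19,20],[27,9],[34,0]]
[[1,9],[4,0],[19,20],[27,9],[34,0]]
[[1,9],[4,0],[19,20],[27,9],[34,0]]
[[1,9],[4,0],[19,20],[27,9],[34,0],[45,12],[50,0]]
[[1,9],[4,0],[8,7],[19,20],[27,9],[34,0],[45,12],[50,0]]
[[1,9],[4,0],[8,7],[19,20],[27,9],[34,0],[45,12],[50,0]]
[[1,9],[4,0],[8,7],[10,12],[19,20],[27,9],[34,0],[45,12],[50,0]]
[[1,9],[4,0],[8,7],[10,12],[19,20],[27,10],[36,0],[45,12],[50,0]]
[[1,9],[4,0],[8,7],[10,12],[19,20],[27,12],[28,10],[36,0],[45,12],[50,0]]
[[1,9],[4,0],[8,7],[10,12],[19,20],[27,12],[28,10],[36,0],[43,12],[50,0]]
[[1,9],[4,0],[8,7],[10,12],[19,20],[27,12],[28,10],[36,0],[42,12],[50,0]]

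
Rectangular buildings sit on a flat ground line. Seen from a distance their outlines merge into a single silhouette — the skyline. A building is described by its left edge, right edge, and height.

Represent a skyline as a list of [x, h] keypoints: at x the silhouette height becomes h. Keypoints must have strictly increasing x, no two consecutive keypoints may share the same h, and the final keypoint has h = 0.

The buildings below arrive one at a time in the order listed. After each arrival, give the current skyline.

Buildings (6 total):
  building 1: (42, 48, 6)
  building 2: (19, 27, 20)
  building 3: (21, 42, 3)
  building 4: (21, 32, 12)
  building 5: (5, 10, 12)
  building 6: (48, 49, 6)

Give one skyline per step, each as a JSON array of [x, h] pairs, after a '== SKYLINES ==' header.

== SKYLINES ==
[[42,6],[48,0]]
[[19,20],[27,0],[42,6],[48,0]]
[[19,20],[27,3],[42,6],[48,0]]
[[19,20],[27,12],[32,3],[42,6],[48,0]]
[[5,12],[10,0],[19,20],[27,12],[32,3],[42,6],[48,0]]
[[5,12],[10,0],[19,20],[27,12],[32,3],[42,6],[49,0]]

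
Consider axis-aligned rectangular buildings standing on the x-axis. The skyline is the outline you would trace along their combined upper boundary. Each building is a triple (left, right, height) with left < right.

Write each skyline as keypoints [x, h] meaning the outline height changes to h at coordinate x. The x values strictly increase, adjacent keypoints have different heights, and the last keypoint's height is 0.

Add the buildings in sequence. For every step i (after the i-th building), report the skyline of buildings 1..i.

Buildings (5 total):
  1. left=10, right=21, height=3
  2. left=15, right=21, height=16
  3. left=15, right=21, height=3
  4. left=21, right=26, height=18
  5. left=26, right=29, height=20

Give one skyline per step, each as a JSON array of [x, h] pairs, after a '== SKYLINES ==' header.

== SKYLINES ==
[[10,3],[21,0]]
[[10,3],[15,16],[21,0]]
[[10,3],[15,16],[21,0]]
[[10,3],[15,16],[21,18],[26,0]]
[[10,3],[15,16],[21,18],[26,20],[29,0]]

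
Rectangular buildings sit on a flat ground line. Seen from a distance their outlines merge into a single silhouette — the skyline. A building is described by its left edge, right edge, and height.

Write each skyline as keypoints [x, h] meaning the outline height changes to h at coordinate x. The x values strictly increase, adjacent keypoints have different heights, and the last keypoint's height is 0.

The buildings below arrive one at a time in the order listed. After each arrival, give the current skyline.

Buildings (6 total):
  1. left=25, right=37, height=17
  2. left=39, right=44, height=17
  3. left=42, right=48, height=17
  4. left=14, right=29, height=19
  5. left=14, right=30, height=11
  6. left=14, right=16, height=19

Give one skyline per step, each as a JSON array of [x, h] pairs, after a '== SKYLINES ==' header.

== SKYLINES ==
[[25,17],[37,0]]
[[25,17],[37,0],[39,17],[44,0]]
[[25,17],[37,0],[39,17],[48,0]]
[[14,19],[29,17],[37,0],[39,17],[48,0]]
[[14,19],[29,17],[37,0],[39,17],[48,0]]
[[14,19],[29,17],[37,0],[39,17],[48,0]]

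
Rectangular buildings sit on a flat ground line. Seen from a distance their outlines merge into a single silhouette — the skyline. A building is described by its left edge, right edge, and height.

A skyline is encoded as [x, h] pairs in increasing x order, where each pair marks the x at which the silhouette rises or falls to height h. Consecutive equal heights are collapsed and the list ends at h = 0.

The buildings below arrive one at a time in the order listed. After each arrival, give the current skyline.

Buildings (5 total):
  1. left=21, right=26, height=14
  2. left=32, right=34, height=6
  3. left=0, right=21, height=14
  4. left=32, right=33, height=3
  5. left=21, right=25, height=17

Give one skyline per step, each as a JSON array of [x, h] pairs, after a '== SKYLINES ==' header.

== SKYLINES ==
[[21,14],[26,0]]
[[21,14],[26,0],[32,6],[34,0]]
[[0,14],[26,0],[32,6],[34,0]]
[[0,14],[26,0],[32,6],[34,0]]
[[0,14],[21,17],[25,14],[26,0],[32,6],[34,0]]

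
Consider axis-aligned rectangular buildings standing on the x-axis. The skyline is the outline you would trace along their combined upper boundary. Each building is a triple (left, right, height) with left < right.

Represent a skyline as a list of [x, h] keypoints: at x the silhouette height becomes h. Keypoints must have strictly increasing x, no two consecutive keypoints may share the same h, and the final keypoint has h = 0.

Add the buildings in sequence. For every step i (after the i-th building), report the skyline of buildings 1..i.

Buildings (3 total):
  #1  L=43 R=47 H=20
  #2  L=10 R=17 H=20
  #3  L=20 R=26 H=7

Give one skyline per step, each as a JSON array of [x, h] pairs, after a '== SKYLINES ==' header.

== SKYLINES ==
[[43,20],[47,0]]
[[10,20],[17,0],[43,20],[47,0]]
[[10,20],[17,0],[20,7],[26,0],[43,20],[47,0]]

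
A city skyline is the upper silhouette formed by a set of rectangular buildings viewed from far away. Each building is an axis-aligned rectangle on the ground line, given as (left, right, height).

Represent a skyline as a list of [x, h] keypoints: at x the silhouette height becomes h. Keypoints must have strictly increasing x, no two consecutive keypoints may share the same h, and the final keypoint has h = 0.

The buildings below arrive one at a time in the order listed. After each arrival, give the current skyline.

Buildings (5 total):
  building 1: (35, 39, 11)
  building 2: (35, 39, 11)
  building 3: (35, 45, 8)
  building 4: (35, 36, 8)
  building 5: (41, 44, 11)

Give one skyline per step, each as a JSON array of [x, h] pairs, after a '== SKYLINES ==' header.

== SKYLINES ==
[[35,11],[39,0]]
[[35,11],[39,0]]
[[35,11],[39,8],[45,0]]
[[35,11],[39,8],[45,0]]
[[35,11],[39,8],[41,11],[44,8],[45,0]]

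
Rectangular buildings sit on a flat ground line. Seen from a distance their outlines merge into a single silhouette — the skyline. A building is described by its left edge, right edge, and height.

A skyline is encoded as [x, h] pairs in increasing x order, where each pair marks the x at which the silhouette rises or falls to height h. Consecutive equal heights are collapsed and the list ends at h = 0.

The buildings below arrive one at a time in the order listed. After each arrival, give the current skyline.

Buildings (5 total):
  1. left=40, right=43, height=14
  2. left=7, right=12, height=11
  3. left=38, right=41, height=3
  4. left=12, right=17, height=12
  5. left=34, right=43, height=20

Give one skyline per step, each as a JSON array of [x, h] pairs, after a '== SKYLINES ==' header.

== SKYLINES ==
[[40,14],[43,0]]
[[7,11],[12,0],[40,14],[43,0]]
[[7,11],[12,0],[38,3],[40,14],[43,0]]
[[7,11],[12,12],[17,0],[38,3],[40,14],[43,0]]
[[7,11],[12,12],[17,0],[34,20],[43,0]]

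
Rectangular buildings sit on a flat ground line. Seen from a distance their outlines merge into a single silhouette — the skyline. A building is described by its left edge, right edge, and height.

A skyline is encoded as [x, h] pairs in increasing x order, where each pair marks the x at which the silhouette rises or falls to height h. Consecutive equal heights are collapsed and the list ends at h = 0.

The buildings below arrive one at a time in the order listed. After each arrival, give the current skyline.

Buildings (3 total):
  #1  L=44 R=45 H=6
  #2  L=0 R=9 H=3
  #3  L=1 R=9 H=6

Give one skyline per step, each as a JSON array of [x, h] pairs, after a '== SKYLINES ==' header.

== SKYLINES ==
[[44,6],[45,0]]
[[0,3],[9,0],[44,6],[45,0]]
[[0,3],[1,6],[9,0],[44,6],[45,0]]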